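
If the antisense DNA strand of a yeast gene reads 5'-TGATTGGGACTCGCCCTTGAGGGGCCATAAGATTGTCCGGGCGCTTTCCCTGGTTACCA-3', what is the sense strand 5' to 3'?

The coding strand is complementary and antiparallel to the template: take the complement (A↔T, G↔C) and reverse.

5'-TGGTAACCAGGGAAAGCGCCCGGACAATCTTATGGCCCCTCAAGGGCGAGTCCCAATCA-3'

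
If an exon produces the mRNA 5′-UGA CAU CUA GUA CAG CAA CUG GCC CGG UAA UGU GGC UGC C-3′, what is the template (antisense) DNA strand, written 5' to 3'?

5'-GGCAGCCACATTACCGGGCCAGTTGCTGTACTAGATGTCA-3'

Replace U with T to get the coding DNA strand: TGACATCTAGTACAGCAACTGGCCCGGTAATGTGGCTGCC. The template strand is its reverse complement (complement ACTGTAGATCATGTCGTTGACCGGGCCATTACACCGACGG, then reverse).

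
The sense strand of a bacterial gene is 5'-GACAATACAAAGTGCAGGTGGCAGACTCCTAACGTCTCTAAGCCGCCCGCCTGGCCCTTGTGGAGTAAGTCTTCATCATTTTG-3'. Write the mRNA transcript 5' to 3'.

5'-GACAAUACAAAGUGCAGGUGGCAGACUCCUAACGUCUCUAAGCCGCCCGCCUGGCCCUUGUGGAGUAAGUCUUCAUCAUUUUG-3'

mRNA has the coding-strand sequence with U in place of T.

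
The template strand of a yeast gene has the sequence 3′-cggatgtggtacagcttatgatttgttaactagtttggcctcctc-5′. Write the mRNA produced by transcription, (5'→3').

5′-GCCUACACCAUGUCGAAUACUAAACAAUUGAUCAAACCGGAGGAG-3′

Reading the template 3'→5' as shown, RNA polymerase pairs each base (A→U, T→A, G↔C) to build mRNA 5'→3' directly.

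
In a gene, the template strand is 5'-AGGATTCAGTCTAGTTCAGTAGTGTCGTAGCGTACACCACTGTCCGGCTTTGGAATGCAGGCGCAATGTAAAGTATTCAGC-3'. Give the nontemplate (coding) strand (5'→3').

The coding strand is complementary and antiparallel to the template: take the complement (A↔T, G↔C) and reverse.

5'-GCTGAATACTTTACATTGCGCCTGCATTCCAAAGCCGGACAGTGGTGTACGCTACGACACTACTGAACTAGACTGAATCCT-3'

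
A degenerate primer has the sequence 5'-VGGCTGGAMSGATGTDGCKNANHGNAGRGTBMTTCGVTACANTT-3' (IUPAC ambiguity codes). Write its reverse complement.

5′-AANTGTABCGAAKVACYCTNCDNTNMGCHACATCSKTCCAGCCB-3′

Standard pairs A↔T, G↔C; ambiguity codes pair R↔Y, M↔K, S↔S, B↔V, D↔H, N↔N. Complement (BCCGACCTKSCTACAHCGMNTNDCNTCYCAVKAAGCBATGTNAA), then reverse for 5'→3'.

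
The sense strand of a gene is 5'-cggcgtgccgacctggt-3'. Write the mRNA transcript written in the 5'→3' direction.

5'-CGGCGUGCCGACCUGGU-3'

mRNA has the coding-strand sequence with U in place of T.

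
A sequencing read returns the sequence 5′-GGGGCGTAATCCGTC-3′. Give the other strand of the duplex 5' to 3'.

Pairing A↔T and G↔C gives CCCCGCATTAGGCAG, running 3'→5'. Reverse for the 5'→3' convention.

5'-GACGGATTACGCCCC-3'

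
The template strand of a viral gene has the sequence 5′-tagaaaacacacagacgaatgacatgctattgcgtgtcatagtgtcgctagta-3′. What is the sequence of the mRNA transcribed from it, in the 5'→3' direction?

5′-UACUAGCGACACUAUGACACGCAAUAGCAUGUCAUUCGUCUGUGUGUUUUCUA-3′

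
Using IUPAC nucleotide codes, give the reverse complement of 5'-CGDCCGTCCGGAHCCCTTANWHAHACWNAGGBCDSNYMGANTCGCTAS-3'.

5'-STAGCGANTCKRNSHGVCCTNWGTDTDWNTAAGGGDTCCGGACGGHCG-3'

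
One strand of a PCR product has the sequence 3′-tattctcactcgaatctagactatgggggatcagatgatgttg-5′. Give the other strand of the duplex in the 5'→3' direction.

The strand is given 3'→5', so its complement runs 5'→3' in the same left-to-right order: pair each base A↔T, G↔C.

5'-ATAAGAGTGAGCTTAGATCTGATACCCCCTAGTCTACTACAAC-3'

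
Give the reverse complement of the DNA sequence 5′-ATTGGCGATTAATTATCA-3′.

5'-TGATAATTAATCGCCAAT-3'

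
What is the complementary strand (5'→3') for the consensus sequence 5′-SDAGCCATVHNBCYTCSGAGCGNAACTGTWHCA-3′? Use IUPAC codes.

Standard pairs A↔T, G↔C; ambiguity codes pair Y↔R, W↔W, S↔S, B↔V, D↔H, N↔N. Complement (SHTCGGTABDNVGRAGSCTCGCNTTGACAWDGT), then reverse for 5'→3'.

5'-TGDWACAGTTNCGCTCSGARGVNDBATGGCTHS-3'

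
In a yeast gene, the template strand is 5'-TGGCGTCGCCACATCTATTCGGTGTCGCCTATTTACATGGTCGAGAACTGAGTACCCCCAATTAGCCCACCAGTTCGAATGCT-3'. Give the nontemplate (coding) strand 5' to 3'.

The coding strand is complementary and antiparallel to the template: take the complement (A↔T, G↔C) and reverse.

5'-AGCATTCGAACTGGTGGGCTAATTGGGGGTACTCAGTTCTCGACCATGTAAATAGGCGACACCGAATAGATGTGGCGACGCCA-3'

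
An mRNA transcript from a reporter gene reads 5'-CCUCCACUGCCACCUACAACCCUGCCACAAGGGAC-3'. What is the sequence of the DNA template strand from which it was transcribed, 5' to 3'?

5'-GTCCCTTGTGGCAGGGTTGTAGGTGGCAGTGGAGG-3'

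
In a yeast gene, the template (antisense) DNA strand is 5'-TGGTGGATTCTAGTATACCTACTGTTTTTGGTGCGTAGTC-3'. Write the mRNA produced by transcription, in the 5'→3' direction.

The mRNA has the sequence of the coding strand (reverse complement of the template) with T→U. Reverse complement of TGGTGGATTCTAGTATACCTACTGTTTTTGGTGCGTAGTC is GACTACGCACCAAAAACAGTAGGTATACTAGAATCCACCA; then T→U.

5'-GACUACGCACCAAAAACAGUAGGUAUACUAGAAUCCACCA-3'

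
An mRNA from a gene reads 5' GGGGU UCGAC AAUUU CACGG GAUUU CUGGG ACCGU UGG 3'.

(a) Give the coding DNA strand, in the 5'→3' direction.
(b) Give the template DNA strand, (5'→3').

(a) 5'-GGGGTTCGACAATTTCACGGGATTTCTGGGACCGTTGG-3'
(b) 5'-CCAACGGTCCCAGAAATCCCGTGAAATTGTCGAACCCC-3'

(a) The coding strand matches the mRNA with U→T.
(b) The template strand is the reverse complement of the coding strand.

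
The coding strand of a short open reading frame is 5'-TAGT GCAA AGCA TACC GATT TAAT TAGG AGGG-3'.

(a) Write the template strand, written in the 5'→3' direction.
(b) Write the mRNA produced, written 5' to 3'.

(a) The template strand is the reverse complement of the coding strand: complement ATCACGTTTCGTATGGCTAAATTAATCCTCCC, then reverse.
(b) mRNA matches the coding strand with T→U.

(a) 5'-CCCTCCTAATTAAATCGGTATGCTTTGCACTA-3'
(b) 5'-UAGUGCAAAGCAUACCGAUUUAAUUAGGAGGG-3'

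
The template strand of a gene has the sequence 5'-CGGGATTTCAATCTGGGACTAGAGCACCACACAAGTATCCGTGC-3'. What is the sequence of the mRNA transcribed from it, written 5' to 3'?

5'-GCACGGAUACUUGUGUGGUGCUCUAGUCCCAGAUUGAAAUCCCG-3'

RNA polymerase reads the template 3'→5' and synthesizes mRNA 5'→3' by base-pairing (A→U, T→A, G↔C). The complement of the template is GCCCTAAAGTTAGACCCTGATCTCGTGGTGTGTTCATAGGCACG; antiparallel, so 5'→3' the coding strand is GCACGGATACTTGTGTGGTGCTCTAGTCCCAGATTGAAATCCCG. Replace T with U for the mRNA.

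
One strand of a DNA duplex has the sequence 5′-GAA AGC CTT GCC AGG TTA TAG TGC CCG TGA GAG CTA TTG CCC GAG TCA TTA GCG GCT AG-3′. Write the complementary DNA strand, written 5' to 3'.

Pairing A↔T and G↔C gives CTTTCGGAACGGTCCAATATCACGGGCACTCTCGATAACGGGCTCAGTAATCGCCGATC, running 3'→5'. Reverse for the 5'→3' convention.

5'-CTAGCCGCTAATGACTCGGGCAATAGCTCTCACGGGCACTATAACCTGGCAAGGCTTTC-3'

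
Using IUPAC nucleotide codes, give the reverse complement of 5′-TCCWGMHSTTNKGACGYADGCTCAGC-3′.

Standard pairs A↔T, G↔C; ambiguity codes pair Y↔R, M↔K, W↔W, S↔S, D↔H, N↔N. Complement (AGGWCKDSAANMCTGCRTHCGAGTCG), then reverse for 5'→3'.

5'-GCTGAGCHTRCGTCMNAASDKCWGGA-3'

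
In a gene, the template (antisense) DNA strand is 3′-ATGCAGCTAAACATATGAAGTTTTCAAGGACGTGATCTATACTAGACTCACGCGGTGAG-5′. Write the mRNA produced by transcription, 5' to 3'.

5'-UACGUCGAUUUGUAUACUUCAAAAGUUCCUGCACUAGAUAUGAUCUGAGUGCGCCACUC-3'

Reading the template 3'→5' as shown, RNA polymerase pairs each base (A→U, T→A, G↔C) to build mRNA 5'→3' directly.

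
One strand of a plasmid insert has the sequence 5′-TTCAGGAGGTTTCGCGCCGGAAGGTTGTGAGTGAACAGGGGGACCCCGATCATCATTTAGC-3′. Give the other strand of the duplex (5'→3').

Pairing A↔T and G↔C gives AAGTCCTCCAAAGCGCGGCCTTCCAACACTCACTTGTCCCCCTGGGGCTAGTAGTAAATCG, running 3'→5'. Reverse for the 5'→3' convention.

5'-GCTAAATGATGATCGGGGTCCCCCTGTTCACTCACAACCTTCCGGCGCGAAACCTCCTGAA-3'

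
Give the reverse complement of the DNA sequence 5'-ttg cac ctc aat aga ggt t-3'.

5'-AACCTCTATTGAGGTGCAA-3'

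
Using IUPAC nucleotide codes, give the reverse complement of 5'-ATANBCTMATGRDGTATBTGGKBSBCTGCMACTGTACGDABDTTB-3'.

5'-VAAHVTHCGTACAGTKGCAGVSVMCCAVATACHYCATKAGVNTAT-3'

Standard pairs A↔T, G↔C; ambiguity codes pair R↔Y, M↔K, S↔S, B↔V, D↔H, N↔N. Complement (TATNVGAKTACYHCATAVACCMVSVGACGKTGACATGCHTVHAAV), then reverse for 5'→3'.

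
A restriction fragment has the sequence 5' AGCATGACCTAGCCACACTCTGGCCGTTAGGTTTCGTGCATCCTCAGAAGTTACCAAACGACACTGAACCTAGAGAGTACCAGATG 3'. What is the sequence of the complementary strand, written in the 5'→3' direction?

The complement of AGCATGACCTAGCCACACTCTGGCCGTTAGGTTTCGTGCATCCTCAGAAGTTACCAAACGACACTGAACCTAGAGAGTACCAGATG is TCGTACTGGATCGGTGTGAGACCGGCAATCCAAAGCACGTAGGAGTCTTCAATGGTTTGCTGTGACTTGGATCTCTCATGGTCTAC (A↔T, G↔C). DNA strands are antiparallel, so the complementary strand runs 3'→5'; reversing gives the 5'→3' form.

5'-CATCTGGTACTCTCTAGGTTCAGTGTCGTTTGGTAACTTCTGAGGATGCACGAAACCTAACGGCCAGAGTGTGGCTAGGTCATGCT-3'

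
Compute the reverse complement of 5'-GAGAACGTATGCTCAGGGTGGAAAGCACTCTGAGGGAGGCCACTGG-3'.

Complement each base (A↔T, G↔C): CTCTTGCATACGAGTCCCACCTTTCGTGAGACTCCCTCCGGTGACC. Then reverse.

5'-CCAGTGGCCTCCCTCAGAGTGCTTTCCACCCTGAGCATACGTTCTC-3'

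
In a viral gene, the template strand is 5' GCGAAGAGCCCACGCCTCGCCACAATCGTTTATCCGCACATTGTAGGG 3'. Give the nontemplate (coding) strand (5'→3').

5'-CCCTACAATGTGCGGATAAACGATTGTGGCGAGGCGTGGGCTCTTCGC-3'

The coding strand is complementary and antiparallel to the template: take the complement (A↔T, G↔C) and reverse.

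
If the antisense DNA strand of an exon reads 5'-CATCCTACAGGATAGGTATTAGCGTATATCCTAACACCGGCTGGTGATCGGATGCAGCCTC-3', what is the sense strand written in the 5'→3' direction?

The coding strand is complementary and antiparallel to the template: take the complement (A↔T, G↔C) and reverse.

5'-GAGGCTGCATCCGATCACCAGCCGGTGTTAGGATATACGCTAATACCTATCCTGTAGGATG-3'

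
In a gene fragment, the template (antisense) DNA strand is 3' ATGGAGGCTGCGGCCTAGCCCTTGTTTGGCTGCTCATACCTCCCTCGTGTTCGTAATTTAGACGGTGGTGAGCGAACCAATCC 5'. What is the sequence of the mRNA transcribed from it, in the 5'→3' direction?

5′-UACCUCCGACGCCGGAUCGGGAACAAACCGACGAGUAUGGAGGGAGCACAAGCAUUAAAUCUGCCACCACUCGCUUGGUUAGG-3′

Reading the template 3'→5' as shown, RNA polymerase pairs each base (A→U, T→A, G↔C) to build mRNA 5'→3' directly.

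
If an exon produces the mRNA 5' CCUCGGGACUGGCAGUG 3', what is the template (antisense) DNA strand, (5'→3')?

5'-CACTGCCAGTCCCGAGG-3'

Replace U with T to get the coding DNA strand: CCTCGGGACTGGCAGTG. The template strand is its reverse complement (complement GGAGCCCTGACCGTCAC, then reverse).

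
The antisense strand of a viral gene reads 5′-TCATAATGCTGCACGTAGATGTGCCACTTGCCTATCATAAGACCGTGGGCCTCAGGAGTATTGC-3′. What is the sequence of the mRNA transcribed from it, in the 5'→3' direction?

5'-GCAAUACUCCUGAGGCCCACGGUCUUAUGAUAGGCAAGUGGCACAUCUACGUGCAGCAUUAUGA-3'

The mRNA has the sequence of the coding strand (reverse complement of the template) with T→U. Reverse complement of TCATAATGCTGCACGTAGATGTGCCACTTGCCTATCATAAGACCGTGGGCCTCAGGAGTATTGC is GCAATACTCCTGAGGCCCACGGTCTTATGATAGGCAAGTGGCACATCTACGTGCAGCATTATGA; then T→U.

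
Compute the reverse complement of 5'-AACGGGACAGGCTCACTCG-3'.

Complement each base (A↔T, G↔C): TTGCCCTGTCCGAGTGAGC. Then reverse.

5′-CGAGTGAGCCTGTCCCGTT-3′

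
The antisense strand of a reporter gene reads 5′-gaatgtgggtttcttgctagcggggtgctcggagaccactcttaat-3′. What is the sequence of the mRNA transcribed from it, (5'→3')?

The mRNA has the sequence of the coding strand (reverse complement of the template) with T→U. Reverse complement of GAATGTGGGTTTCTTGCTAGCGGGGTGCTCGGAGACCACTCTTAAT is ATTAAGAGTGGTCTCCGAGCACCCCGCTAGCAAGAAACCCACATTC; then T→U.

5'-AUUAAGAGUGGUCUCCGAGCACCCCGCUAGCAAGAAACCCACAUUC-3'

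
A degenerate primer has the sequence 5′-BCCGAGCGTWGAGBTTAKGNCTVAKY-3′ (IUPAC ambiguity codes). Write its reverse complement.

5'-RMTBAGNCMTAAVCTCWACGCTCGGV-3'

Standard pairs A↔T, G↔C; ambiguity codes pair Y↔R, K↔M, W↔W, B↔V, N↔N. Complement (VGGCTCGCAWCTCVAATMCNGABTMR), then reverse for 5'→3'.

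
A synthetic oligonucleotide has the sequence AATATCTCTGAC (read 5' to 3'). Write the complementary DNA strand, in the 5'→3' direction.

The complement of AATATCTCTGAC is TTATAGAGACTG (A↔T, G↔C). DNA strands are antiparallel, so the complementary strand runs 3'→5'; reversing gives the 5'→3' form.

5'-GTCAGAGATATT-3'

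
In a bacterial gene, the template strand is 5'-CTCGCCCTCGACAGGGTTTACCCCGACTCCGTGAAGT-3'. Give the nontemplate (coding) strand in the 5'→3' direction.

5'-ACTTCACGGAGTCGGGGTAAACCCTGTCGAGGGCGAG-3'

The coding strand is complementary and antiparallel to the template: take the complement (A↔T, G↔C) and reverse.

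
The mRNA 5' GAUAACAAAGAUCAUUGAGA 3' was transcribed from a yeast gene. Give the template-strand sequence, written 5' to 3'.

Replace U with T to get the coding DNA strand: GATAACAAAGATCATTGAGA. The template strand is its reverse complement (complement CTATTGTTTCTAGTAACTCT, then reverse).

5'-TCTCAATGATCTTTGTTATC-3'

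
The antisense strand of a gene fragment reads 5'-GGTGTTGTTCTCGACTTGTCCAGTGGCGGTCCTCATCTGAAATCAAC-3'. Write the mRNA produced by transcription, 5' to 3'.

RNA polymerase reads the template 3'→5' and synthesizes mRNA 5'→3' by base-pairing (A→U, T→A, G↔C). The complement of the template is CCACAACAAGAGCTGAACAGGTCACCGCCAGGAGTAGACTTTAGTTG; antiparallel, so 5'→3' the coding strand is GTTGATTTCAGATGAGGACCGCCACTGGACAAGTCGAGAACAACACC. Replace T with U for the mRNA.

5'-GUUGAUUUCAGAUGAGGACCGCCACUGGACAAGUCGAGAACAACACC-3'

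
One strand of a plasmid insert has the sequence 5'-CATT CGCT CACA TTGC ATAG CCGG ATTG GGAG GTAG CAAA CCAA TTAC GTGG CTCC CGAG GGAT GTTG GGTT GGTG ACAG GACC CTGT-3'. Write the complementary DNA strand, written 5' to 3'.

Pairing A↔T and G↔C gives GTAAGCGAGTGTAACGTATCGGCCTAACCCTCCATCGTTTGGTTAATGCACCGAGGGCTCCCTACAACCCAACCACTGTCCTGGGACA, running 3'→5'. Reverse for the 5'→3' convention.

5'-ACAGGGTCCTGTCACCAACCCAACATCCCTCGGGAGCCACGTAATTGGTTTGCTACCTCCCAATCCGGCTATGCAATGTGAGCGAATG-3'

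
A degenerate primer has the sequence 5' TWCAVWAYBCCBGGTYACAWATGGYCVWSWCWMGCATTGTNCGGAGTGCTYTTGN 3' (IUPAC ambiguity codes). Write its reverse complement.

5'-NCAARAGCACTCCGNACAATGCKWGWSWBGRCCATWTGTRACCVGGVRTWBTGWA-3'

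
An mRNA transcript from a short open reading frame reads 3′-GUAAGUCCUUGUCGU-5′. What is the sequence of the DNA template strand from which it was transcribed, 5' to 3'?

Written 5'→3' the mRNA is UGCUGUUCCUGAAUG, so the coding DNA strand is TGCTGTTCCTGAATG. The template is its reverse complement.

5'-CATTCAGGAACAGCA-3'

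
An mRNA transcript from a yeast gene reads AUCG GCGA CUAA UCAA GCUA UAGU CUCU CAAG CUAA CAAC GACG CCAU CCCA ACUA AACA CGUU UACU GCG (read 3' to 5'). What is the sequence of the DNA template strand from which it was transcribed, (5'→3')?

Written 5'→3' the mRNA is GCGUCAUUUGCACAAAUCAACCCUACCGCAGCAACAAUCGAACUCUCUGAUAUCGAACUAAUCAGCGGCUA, so the coding DNA strand is GCGTCATTTGCACAAATCAACCCTACCGCAGCAACAATCGAACTCTCTGATATCGAACTAATCAGCGGCTA. The template is its reverse complement.

5'-TAGCCGCTGATTAGTTCGATATCAGAGAGTTCGATTGTTGCTGCGGTAGGGTTGATTTGTGCAAATGACGC-3'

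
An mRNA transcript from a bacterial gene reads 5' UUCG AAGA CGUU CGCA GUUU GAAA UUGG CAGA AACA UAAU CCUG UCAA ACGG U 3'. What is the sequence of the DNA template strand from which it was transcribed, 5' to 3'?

5'-ACCGTTTGACAGGATTATGTTTCTGCCAATTTCAAACTGCGAACGTCTTCGAA-3'

Replace U with T to get the coding DNA strand: TTCGAAGACGTTCGCAGTTTGAAATTGGCAGAAACATAATCCTGTCAAACGGT. The template strand is its reverse complement (complement AAGCTTCTGCAAGCGTCAAACTTTAACCGTCTTTGTATTAGGACAGTTTGCCA, then reverse).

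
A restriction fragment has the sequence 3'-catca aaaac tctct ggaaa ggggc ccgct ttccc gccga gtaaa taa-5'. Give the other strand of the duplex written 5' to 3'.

5'-GTAGTTTTTGAGAGACCTTTCCCCGGGCGAAAGGGCGGCTCATTTATT-3'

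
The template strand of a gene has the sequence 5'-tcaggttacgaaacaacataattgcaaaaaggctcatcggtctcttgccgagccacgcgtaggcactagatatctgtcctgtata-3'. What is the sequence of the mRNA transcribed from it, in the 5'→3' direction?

5′-UAUACAGGACAGAUAUCUAGUGCCUACGCGUGGCUCGGCAAGAGACCGAUGAGCCUUUUUGCAAUUAUGUUGUUUCGUAACCUGA-3′

RNA polymerase reads the template 3'→5' and synthesizes mRNA 5'→3' by base-pairing (A→U, T→A, G↔C). The complement of the template is AGTCCAATGCTTTGTTGTATTAACGTTTTTCCGAGTAGCCAGAGAACGGCTCGGTGCGCATCCGTGATCTATAGACAGGACATAT; antiparallel, so 5'→3' the coding strand is TATACAGGACAGATATCTAGTGCCTACGCGTGGCTCGGCAAGAGACCGATGAGCCTTTTTGCAATTATGTTGTTTCGTAACCTGA. Replace T with U for the mRNA.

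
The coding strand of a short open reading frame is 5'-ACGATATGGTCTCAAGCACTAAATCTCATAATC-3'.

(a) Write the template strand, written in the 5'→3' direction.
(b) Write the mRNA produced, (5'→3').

(a) The template strand is the reverse complement of the coding strand: complement TGCTATACCAGAGTTCGTGATTTAGAGTATTAG, then reverse.
(b) mRNA matches the coding strand with T→U.

(a) 5'-GATTATGAGATTTAGTGCTTGAGACCATATCGT-3'
(b) 5'-ACGAUAUGGUCUCAAGCACUAAAUCUCAUAAUC-3'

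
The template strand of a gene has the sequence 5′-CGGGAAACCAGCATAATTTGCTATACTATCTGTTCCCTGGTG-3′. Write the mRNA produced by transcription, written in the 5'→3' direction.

5'-CACCAGGGAACAGAUAGUAUAGCAAAUUAUGCUGGUUUCCCG-3'

RNA polymerase reads the template 3'→5' and synthesizes mRNA 5'→3' by base-pairing (A→U, T→A, G↔C). The complement of the template is GCCCTTTGGTCGTATTAAACGATATGATAGACAAGGGACCAC; antiparallel, so 5'→3' the coding strand is CACCAGGGAACAGATAGTATAGCAAATTATGCTGGTTTCCCG. Replace T with U for the mRNA.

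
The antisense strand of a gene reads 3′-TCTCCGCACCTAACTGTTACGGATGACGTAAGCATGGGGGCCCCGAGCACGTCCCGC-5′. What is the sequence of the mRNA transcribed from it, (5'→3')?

5'-AGAGGCGUGGAUUGACAAUGCCUACUGCAUUCGUACCCCCGGGGCUCGUGCAGGGCG-3'

Reading the template 3'→5' as shown, RNA polymerase pairs each base (A→U, T→A, G↔C) to build mRNA 5'→3' directly.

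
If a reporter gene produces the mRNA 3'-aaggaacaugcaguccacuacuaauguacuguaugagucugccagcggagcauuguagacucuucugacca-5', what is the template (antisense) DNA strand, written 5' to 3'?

5'-TTCCTTGTACGTCAGGTGATGATTACATGACATACTCAGACGGTCGCCTCGTAACATCTGAGAAGACTGGT-3'

Written 5'→3' the mRNA is ACCAGUCUUCUCAGAUGUUACGAGGCGACCGUCUGAGUAUGUCAUGUAAUCAUCACCUGACGUACAAGGAA, so the coding DNA strand is ACCAGTCTTCTCAGATGTTACGAGGCGACCGTCTGAGTATGTCATGTAATCATCACCTGACGTACAAGGAA. The template is its reverse complement.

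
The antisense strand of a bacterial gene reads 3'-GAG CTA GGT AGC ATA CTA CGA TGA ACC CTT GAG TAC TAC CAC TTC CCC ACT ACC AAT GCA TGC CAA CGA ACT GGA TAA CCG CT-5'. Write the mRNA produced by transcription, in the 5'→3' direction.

5'-CUCGAUCCAUCGUAUGAUGCUACUUGGGAACUCAUGAUGGUGAAGGGGUGAUGGUUACGUACGGUUGCUUGACCUAUUGGCGA-3'

Reading the template 3'→5' as shown, RNA polymerase pairs each base (A→U, T→A, G↔C) to build mRNA 5'→3' directly.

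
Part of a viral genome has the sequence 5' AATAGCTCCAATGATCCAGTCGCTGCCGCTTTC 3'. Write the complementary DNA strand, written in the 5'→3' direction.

The complement of AATAGCTCCAATGATCCAGTCGCTGCCGCTTTC is TTATCGAGGTTACTAGGTCAGCGACGGCGAAAG (A↔T, G↔C). DNA strands are antiparallel, so the complementary strand runs 3'→5'; reversing gives the 5'→3' form.

5'-GAAAGCGGCAGCGACTGGATCATTGGAGCTATT-3'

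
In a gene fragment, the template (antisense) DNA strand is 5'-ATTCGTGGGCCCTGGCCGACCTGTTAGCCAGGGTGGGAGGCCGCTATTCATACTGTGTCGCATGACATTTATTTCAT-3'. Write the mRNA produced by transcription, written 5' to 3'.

RNA polymerase reads the template 3'→5' and synthesizes mRNA 5'→3' by base-pairing (A→U, T→A, G↔C). The complement of the template is TAAGCACCCGGGACCGGCTGGACAATCGGTCCCACCCTCCGGCGATAAGTATGACACAGCGTACTGTAAATAAAGTA; antiparallel, so 5'→3' the coding strand is ATGAAATAAATGTCATGCGACACAGTATGAATAGCGGCCTCCCACCCTGGCTAACAGGTCGGCCAGGGCCCACGAAT. Replace T with U for the mRNA.

5'-AUGAAAUAAAUGUCAUGCGACACAGUAUGAAUAGCGGCCUCCCACCCUGGCUAACAGGUCGGCCAGGGCCCACGAAU-3'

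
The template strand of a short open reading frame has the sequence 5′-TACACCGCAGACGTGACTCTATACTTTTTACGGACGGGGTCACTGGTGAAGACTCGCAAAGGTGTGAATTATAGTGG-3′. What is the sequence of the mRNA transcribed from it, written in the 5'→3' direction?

5'-CCACUAUAAUUCACACCUUUGCGAGUCUUCACCAGUGACCCCGUCCGUAAAAAGUAUAGAGUCACGUCUGCGGUGUA-3'

RNA polymerase reads the template 3'→5' and synthesizes mRNA 5'→3' by base-pairing (A→U, T→A, G↔C). The complement of the template is ATGTGGCGTCTGCACTGAGATATGAAAAATGCCTGCCCCAGTGACCACTTCTGAGCGTTTCCACACTTAATATCACC; antiparallel, so 5'→3' the coding strand is CCACTATAATTCACACCTTTGCGAGTCTTCACCAGTGACCCCGTCCGTAAAAAGTATAGAGTCACGTCTGCGGTGTA. Replace T with U for the mRNA.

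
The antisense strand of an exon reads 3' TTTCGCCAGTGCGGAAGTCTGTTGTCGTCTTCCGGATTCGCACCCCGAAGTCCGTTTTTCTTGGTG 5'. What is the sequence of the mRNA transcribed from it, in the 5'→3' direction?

Reading the template 3'→5' as shown, RNA polymerase pairs each base (A→U, T→A, G↔C) to build mRNA 5'→3' directly.

5'-AAAGCGGUCACGCCUUCAGACAACAGCAGAAGGCCUAAGCGUGGGGCUUCAGGCAAAAAGAACCAC-3'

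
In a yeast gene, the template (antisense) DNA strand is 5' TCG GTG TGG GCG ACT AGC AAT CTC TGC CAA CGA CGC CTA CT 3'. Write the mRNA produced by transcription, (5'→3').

5'-AGUAGGCGUCGUUGGCAGAGAUUGCUAGUCGCCCACACCGA-3'

The mRNA has the sequence of the coding strand (reverse complement of the template) with T→U. Reverse complement of TCGGTGTGGGCGACTAGCAATCTCTGCCAACGACGCCTACT is AGTAGGCGTCGTTGGCAGAGATTGCTAGTCGCCCACACCGA; then T→U.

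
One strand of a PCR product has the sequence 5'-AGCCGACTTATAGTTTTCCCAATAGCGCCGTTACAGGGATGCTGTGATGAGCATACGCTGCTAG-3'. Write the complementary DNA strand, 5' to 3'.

5'-CTAGCAGCGTATGCTCATCACAGCATCCCTGTAACGGCGCTATTGGGAAAACTATAAGTCGGCT-3'

The complement of AGCCGACTTATAGTTTTCCCAATAGCGCCGTTACAGGGATGCTGTGATGAGCATACGCTGCTAG is TCGGCTGAATATCAAAAGGGTTATCGCGGCAATGTCCCTACGACACTACTCGTATGCGACGATC (A↔T, G↔C). DNA strands are antiparallel, so the complementary strand runs 3'→5'; reversing gives the 5'→3' form.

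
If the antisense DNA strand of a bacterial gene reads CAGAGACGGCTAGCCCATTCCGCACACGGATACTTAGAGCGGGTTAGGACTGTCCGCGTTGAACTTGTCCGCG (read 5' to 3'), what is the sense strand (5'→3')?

5'-CGCGGACAAGTTCAACGCGGACAGTCCTAACCCGCTCTAAGTATCCGTGTGCGGAATGGGCTAGCCGTCTCTG-3'

The coding strand is complementary and antiparallel to the template: take the complement (A↔T, G↔C) and reverse.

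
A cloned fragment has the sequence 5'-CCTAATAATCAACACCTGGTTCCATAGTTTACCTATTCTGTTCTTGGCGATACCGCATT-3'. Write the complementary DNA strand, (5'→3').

5'-AATGCGGTATCGCCAAGAACAGAATAGGTAAACTATGGAACCAGGTGTTGATTATTAGG-3'

Pairing A↔T and G↔C gives GGATTATTAGTTGTGGACCAAGGTATCAAATGGATAAGACAAGAACCGCTATGGCGTAA, running 3'→5'. Reverse for the 5'→3' convention.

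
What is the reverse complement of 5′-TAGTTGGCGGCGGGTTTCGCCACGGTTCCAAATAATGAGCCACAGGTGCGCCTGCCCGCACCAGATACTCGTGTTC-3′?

Complement each base (A↔T, G↔C): ATCAACCGCCGCCCAAAGCGGTGCCAAGGTTTATTACTCGGTGTCCACGCGGACGGGCGTGGTCTATGAGCACAAG. Then reverse.

5′-GAACACGAGTATCTGGTGCGGGCAGGCGCACCTGTGGCTCATTATTTGGAACCGTGGCGAAACCCGCCGCCAACTA-3′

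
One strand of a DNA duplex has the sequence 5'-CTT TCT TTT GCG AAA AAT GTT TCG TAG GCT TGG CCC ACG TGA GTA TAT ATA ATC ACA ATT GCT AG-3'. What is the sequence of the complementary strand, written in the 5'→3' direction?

5'-CTAGCAATTGTGATTATATATACTCACGTGGGCCAAGCCTACGAAACATTTTTCGCAAAAGAAAG-3'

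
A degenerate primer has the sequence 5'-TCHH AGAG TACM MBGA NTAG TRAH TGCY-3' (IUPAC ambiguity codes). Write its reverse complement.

Standard pairs A↔T, G↔C; ambiguity codes pair R↔Y, M↔K, B↔V, H↔D, N↔N. Complement (AGDDTCTCATGKKVCTNATCAYTDACGR), then reverse for 5'→3'.

5'-RGCADTYACTANTCVKKGTACTCTDDGA-3'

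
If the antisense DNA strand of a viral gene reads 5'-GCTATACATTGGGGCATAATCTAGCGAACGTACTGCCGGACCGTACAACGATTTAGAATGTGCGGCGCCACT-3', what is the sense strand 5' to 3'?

The coding strand is complementary and antiparallel to the template: take the complement (A↔T, G↔C) and reverse.

5'-AGTGGCGCCGCACATTCTAAATCGTTGTACGGTCCGGCAGTACGTTCGCTAGATTATGCCCCAATGTATAGC-3'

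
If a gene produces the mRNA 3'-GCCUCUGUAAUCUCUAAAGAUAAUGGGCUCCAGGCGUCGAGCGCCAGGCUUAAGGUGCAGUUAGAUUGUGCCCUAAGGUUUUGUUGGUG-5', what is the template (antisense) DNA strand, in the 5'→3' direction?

5'-CGGAGACATTAGAGATTTCTATTACCCGAGGTCCGCAGCTCGCGGTCCGAATTCCACGTCAATCTAACACGGGATTCCAAAACAACCAC-3'

Written 5'→3' the mRNA is GUGGUUGUUUUGGAAUCCCGUGUUAGAUUGACGUGGAAUUCGGACCGCGAGCUGCGGACCUCGGGUAAUAGAAAUCUCUAAUGUCUCCG, so the coding DNA strand is GTGGTTGTTTTGGAATCCCGTGTTAGATTGACGTGGAATTCGGACCGCGAGCTGCGGACCTCGGGTAATAGAAATCTCTAATGTCTCCG. The template is its reverse complement.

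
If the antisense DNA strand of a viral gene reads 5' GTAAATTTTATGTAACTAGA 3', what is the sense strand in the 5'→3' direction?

5'-TCTAGTTACATAAAATTTAC-3'

The coding strand is complementary and antiparallel to the template: take the complement (A↔T, G↔C) and reverse.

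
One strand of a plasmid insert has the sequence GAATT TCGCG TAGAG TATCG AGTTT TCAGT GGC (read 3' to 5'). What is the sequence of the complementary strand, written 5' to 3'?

The strand is given 3'→5', so its complement runs 5'→3' in the same left-to-right order: pair each base A↔T, G↔C.

5′-CTTAAAGCGCATCTCATAGCTCAAAAGTCACCG-3′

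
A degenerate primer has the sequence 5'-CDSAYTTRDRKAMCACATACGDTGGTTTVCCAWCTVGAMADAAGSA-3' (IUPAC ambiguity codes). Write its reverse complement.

5′-TSCTTHTKTCBAGWTGGBAAACCAHCGTATGTGKTMYHYAARTSHG-3′

Standard pairs A↔T, G↔C; ambiguity codes pair R↔Y, M↔K, W↔W, S↔S, D↔H, V↔B. Complement (GHSTRAAYHYMTKGTGTATGCHACCAAABGGTWGABCTKTHTTCST), then reverse for 5'→3'.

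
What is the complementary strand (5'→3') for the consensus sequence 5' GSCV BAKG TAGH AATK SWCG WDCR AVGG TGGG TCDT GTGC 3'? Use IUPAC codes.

5'-GCACAHGACCCACCBTYGHWCGWSMATTDCTACMTVBGSC-3'

Standard pairs A↔T, G↔C; ambiguity codes pair R↔Y, K↔M, W↔W, S↔S, B↔V, D↔H. Complement (CSGBVTMCATCDTTAMSWGCWHGYTBCCACCCAGHACACG), then reverse for 5'→3'.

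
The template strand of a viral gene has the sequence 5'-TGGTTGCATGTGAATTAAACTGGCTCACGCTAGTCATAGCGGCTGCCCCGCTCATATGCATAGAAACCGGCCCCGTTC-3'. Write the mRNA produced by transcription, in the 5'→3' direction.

The mRNA has the sequence of the coding strand (reverse complement of the template) with T→U. Reverse complement of TGGTTGCATGTGAATTAAACTGGCTCACGCTAGTCATAGCGGCTGCCCCGCTCATATGCATAGAAACCGGCCCCGTTC is GAACGGGGCCGGTTTCTATGCATATGAGCGGGGCAGCCGCTATGACTAGCGTGAGCCAGTTTAATTCACATGCAACCA; then T→U.

5′-GAACGGGGCCGGUUUCUAUGCAUAUGAGCGGGGCAGCCGCUAUGACUAGCGUGAGCCAGUUUAAUUCACAUGCAACCA-3′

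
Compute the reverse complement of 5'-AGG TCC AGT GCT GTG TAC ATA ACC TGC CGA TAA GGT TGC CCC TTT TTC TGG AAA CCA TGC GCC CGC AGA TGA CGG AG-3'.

5′-CTCCGTCATCTGCGGGCGCATGGTTTCCAGAAAAAGGGGCAACCTTATCGGCAGGTTATGTACACAGCACTGGACCT-3′

Reading the sequence 3'→5' and pairing each base (A↔T, G↔C) gives the reverse complement directly.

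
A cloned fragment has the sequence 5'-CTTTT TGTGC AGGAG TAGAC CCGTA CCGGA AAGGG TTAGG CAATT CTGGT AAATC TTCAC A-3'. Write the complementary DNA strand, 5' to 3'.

5'-TGTGAAGATTTACCAGAATTGCCTAACCCTTTCCGGTACGGGTCTACTCCTGCACAAAAAG-3'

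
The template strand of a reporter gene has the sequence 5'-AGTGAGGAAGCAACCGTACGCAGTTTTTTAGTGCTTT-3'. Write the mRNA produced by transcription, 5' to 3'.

5'-AAAGCACUAAAAAACUGCGUACGGUUGCUUCCUCACU-3'

RNA polymerase reads the template 3'→5' and synthesizes mRNA 5'→3' by base-pairing (A→U, T→A, G↔C). The complement of the template is TCACTCCTTCGTTGGCATGCGTCAAAAAATCACGAAA; antiparallel, so 5'→3' the coding strand is AAAGCACTAAAAAACTGCGTACGGTTGCTTCCTCACT. Replace T with U for the mRNA.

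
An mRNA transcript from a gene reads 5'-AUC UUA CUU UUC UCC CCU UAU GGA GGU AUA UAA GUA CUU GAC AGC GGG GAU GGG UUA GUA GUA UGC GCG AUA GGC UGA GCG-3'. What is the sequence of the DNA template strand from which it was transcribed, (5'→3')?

Replace U with T to get the coding DNA strand: ATCTTACTTTTCTCCCCTTATGGAGGTATATAAGTACTTGACAGCGGGGATGGGTTAGTAGTATGCGCGATAGGCTGAGCG. The template strand is its reverse complement (complement TAGAATGAAAAGAGGGGAATACCTCCATATATTCATGAACTGTCGCCCCTACCCAATCATCATACGCGCTATCCGACTCGC, then reverse).

5'-CGCTCAGCCTATCGCGCATACTACTAACCCATCCCCGCTGTCAAGTACTTATATACCTCCATAAGGGGAGAAAAGTAAGAT-3'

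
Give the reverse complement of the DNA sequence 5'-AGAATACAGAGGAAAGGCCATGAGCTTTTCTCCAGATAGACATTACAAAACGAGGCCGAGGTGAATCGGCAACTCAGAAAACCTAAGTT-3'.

5'-AACTTAGGTTTTCTGAGTTGCCGATTCACCTCGGCCTCGTTTTGTAATGTCTATCTGGAGAAAAGCTCATGGCCTTTCCTCTGTATTCT-3'

Reading the sequence 3'→5' and pairing each base (A↔T, G↔C) gives the reverse complement directly.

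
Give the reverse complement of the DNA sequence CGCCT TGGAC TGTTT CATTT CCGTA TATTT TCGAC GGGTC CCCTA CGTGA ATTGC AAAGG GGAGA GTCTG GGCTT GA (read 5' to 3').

5′-TCAAGCCCAGACTCTCCCCTTTGCAATTCACGTAGGGGACCCGTCGAAAATATACGGAAATGAAACAGTCCAAGGCG-3′

Reading the sequence 3'→5' and pairing each base (A↔T, G↔C) gives the reverse complement directly.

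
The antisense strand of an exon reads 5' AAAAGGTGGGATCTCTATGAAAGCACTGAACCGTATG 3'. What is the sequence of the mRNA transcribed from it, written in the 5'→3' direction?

5′-CAUACGGUUCAGUGCUUUCAUAGAGAUCCCACCUUUU-3′

The mRNA has the sequence of the coding strand (reverse complement of the template) with T→U. Reverse complement of AAAAGGTGGGATCTCTATGAAAGCACTGAACCGTATG is CATACGGTTCAGTGCTTTCATAGAGATCCCACCTTTT; then T→U.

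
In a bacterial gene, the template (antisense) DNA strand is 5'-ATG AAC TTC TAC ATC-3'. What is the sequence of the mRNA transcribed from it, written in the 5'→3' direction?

The mRNA has the sequence of the coding strand (reverse complement of the template) with T→U. Reverse complement of ATGAACTTCTACATC is GATGTAGAAGTTCAT; then T→U.

5'-GAUGUAGAAGUUCAU-3'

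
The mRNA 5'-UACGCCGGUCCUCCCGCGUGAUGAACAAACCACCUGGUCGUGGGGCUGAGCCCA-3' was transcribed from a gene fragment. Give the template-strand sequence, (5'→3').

Replace U with T to get the coding DNA strand: TACGCCGGTCCTCCCGCGTGATGAACAAACCACCTGGTCGTGGGGCTGAGCCCA. The template strand is its reverse complement (complement ATGCGGCCAGGAGGGCGCACTACTTGTTTGGTGGACCAGCACCCCGACTCGGGT, then reverse).

5'-TGGGCTCAGCCCCACGACCAGGTGGTTTGTTCATCACGCGGGAGGACCGGCGTA-3'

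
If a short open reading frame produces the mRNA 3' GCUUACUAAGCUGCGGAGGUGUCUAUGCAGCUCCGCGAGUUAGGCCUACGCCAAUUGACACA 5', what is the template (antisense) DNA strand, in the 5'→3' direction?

5'-CGAATGATTCGACGCCTCCACAGATACGTCGAGGCGCTCAATCCGGATGCGGTTAACTGTGT-3'

Written 5'→3' the mRNA is ACACAGUUAACCGCAUCCGGAUUGAGCGCCUCGACGUAUCUGUGGAGGCGUCGAAUCAUUCG, so the coding DNA strand is ACACAGTTAACCGCATCCGGATTGAGCGCCTCGACGTATCTGTGGAGGCGTCGAATCATTCG. The template is its reverse complement.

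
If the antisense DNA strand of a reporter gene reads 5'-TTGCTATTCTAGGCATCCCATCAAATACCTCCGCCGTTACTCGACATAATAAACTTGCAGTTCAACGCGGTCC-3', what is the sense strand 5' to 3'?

5'-GGACCGCGTTGAACTGCAAGTTTATTATGTCGAGTAACGGCGGAGGTATTTGATGGGATGCCTAGAATAGCAA-3'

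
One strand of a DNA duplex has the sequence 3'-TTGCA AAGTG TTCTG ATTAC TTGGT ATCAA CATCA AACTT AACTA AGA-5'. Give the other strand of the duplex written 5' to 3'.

The strand is given 3'→5', so its complement runs 5'→3' in the same left-to-right order: pair each base A↔T, G↔C.

5'-AACGTTTCACAAGACTAATGAACCATAGTTGTAGTTTGAATTGATTCT-3'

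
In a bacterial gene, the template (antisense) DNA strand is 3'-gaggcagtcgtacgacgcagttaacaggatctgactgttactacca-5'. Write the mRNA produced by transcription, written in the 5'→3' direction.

Reading the template 3'→5' as shown, RNA polymerase pairs each base (A→U, T→A, G↔C) to build mRNA 5'→3' directly.

5'-CUCCGUCAGCAUGCUGCGUCAAUUGUCCUAGACUGACAAUGAUGGU-3'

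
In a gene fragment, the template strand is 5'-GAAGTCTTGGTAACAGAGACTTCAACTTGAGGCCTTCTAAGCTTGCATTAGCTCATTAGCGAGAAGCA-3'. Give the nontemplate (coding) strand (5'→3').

5'-TGCTTCTCGCTAATGAGCTAATGCAAGCTTAGAAGGCCTCAAGTTGAAGTCTCTGTTACCAAGACTTC-3'

The coding strand is complementary and antiparallel to the template: take the complement (A↔T, G↔C) and reverse.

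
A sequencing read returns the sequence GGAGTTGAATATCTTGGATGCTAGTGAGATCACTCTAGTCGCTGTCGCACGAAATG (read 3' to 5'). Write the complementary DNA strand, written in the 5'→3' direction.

The strand is given 3'→5', so its complement runs 5'→3' in the same left-to-right order: pair each base A↔T, G↔C.

5′-CCTCAACTTATAGAACCTACGATCACTCTAGTGAGATCAGCGACAGCGTGCTTTAC-3′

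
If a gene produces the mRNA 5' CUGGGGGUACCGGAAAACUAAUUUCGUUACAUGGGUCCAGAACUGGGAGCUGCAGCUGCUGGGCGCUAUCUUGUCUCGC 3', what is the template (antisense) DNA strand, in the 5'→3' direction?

5'-GCGAGACAAGATAGCGCCCAGCAGCTGCAGCTCCCAGTTCTGGACCCATGTAACGAAATTAGTTTTCCGGTACCCCCAG-3'

Replace U with T to get the coding DNA strand: CTGGGGGTACCGGAAAACTAATTTCGTTACATGGGTCCAGAACTGGGAGCTGCAGCTGCTGGGCGCTATCTTGTCTCGC. The template strand is its reverse complement (complement GACCCCCATGGCCTTTTGATTAAAGCAATGTACCCAGGTCTTGACCCTCGACGTCGACGACCCGCGATAGAACAGAGCG, then reverse).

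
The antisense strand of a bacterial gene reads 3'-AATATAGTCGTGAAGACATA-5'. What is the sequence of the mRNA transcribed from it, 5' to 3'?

Reading the template 3'→5' as shown, RNA polymerase pairs each base (A→U, T→A, G↔C) to build mRNA 5'→3' directly.

5′-UUAUAUCAGCACUUCUGUAU-3′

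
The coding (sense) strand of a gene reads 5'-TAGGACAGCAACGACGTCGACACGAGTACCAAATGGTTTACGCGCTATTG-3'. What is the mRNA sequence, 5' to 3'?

5′-UAGGACAGCAACGACGUCGACACGAGUACCAAAUGGUUUACGCGCUAUUG-3′

The mRNA is synthesized from the template strand, so it matches the coding strand with T replaced by U.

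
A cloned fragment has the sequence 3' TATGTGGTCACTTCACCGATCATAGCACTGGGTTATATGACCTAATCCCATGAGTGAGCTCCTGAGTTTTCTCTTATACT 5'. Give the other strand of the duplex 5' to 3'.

5'-ATACACCAGTGAAGTGGCTAGTATCGTGACCCAATATACTGGATTAGGGTACTCACTCGAGGACTCAAAAGAGAATATGA-3'

The strand is given 3'→5', so its complement runs 5'→3' in the same left-to-right order: pair each base A↔T, G↔C.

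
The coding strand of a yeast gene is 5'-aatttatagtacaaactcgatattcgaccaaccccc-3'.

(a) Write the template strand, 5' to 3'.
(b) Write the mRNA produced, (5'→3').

(a) 5'-GGGGGTTGGTCGAATATCGAGTTTGTACTATAAATT-3'
(b) 5'-AAUUUAUAGUACAAACUCGAUAUUCGACCAACCCCC-3'

(a) The template strand is the reverse complement of the coding strand: complement TTAAATATCATGTTTGAGCTATAAGCTGGTTGGGGG, then reverse.
(b) mRNA matches the coding strand with T→U.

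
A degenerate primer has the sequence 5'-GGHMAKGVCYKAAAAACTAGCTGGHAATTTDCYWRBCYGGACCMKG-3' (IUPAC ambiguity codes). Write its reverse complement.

5'-CMKGGTCCRGVYWRGHAAATTDCCAGCTAGTTTTTMRGBCMTKDCC-3'

Standard pairs A↔T, G↔C; ambiguity codes pair R↔Y, M↔K, W↔W, B↔V, D↔H. Complement (CCDKTMCBGRMTTTTTGATCGACCDTTAAAHGRWYVGRCCTGGKMC), then reverse for 5'→3'.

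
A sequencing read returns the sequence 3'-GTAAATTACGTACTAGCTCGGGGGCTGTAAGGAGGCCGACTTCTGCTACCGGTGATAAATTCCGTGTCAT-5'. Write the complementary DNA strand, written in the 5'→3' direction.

5'-CATTTAATGCATGATCGAGCCCCCGACATTCCTCCGGCTGAAGACGATGGCCACTATTTAAGGCACAGTA-3'

The strand is given 3'→5', so its complement runs 5'→3' in the same left-to-right order: pair each base A↔T, G↔C.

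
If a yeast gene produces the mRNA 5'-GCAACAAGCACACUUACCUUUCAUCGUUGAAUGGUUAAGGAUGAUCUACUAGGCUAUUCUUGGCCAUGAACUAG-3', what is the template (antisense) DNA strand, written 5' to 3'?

5′-CTAGTTCATGGCCAAGAATAGCCTAGTAGATCATCCTTAACCATTCAACGATGAAAGGTAAGTGTGCTTGTTGC-3′

Replace U with T to get the coding DNA strand: GCAACAAGCACACTTACCTTTCATCGTTGAATGGTTAAGGATGATCTACTAGGCTATTCTTGGCCATGAACTAG. The template strand is its reverse complement (complement CGTTGTTCGTGTGAATGGAAAGTAGCAACTTACCAATTCCTACTAGATGATCCGATAAGAACCGGTACTTGATC, then reverse).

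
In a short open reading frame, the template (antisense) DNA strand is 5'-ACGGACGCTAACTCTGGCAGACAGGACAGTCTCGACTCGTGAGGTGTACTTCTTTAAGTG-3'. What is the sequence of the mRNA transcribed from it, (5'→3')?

The mRNA has the sequence of the coding strand (reverse complement of the template) with T→U. Reverse complement of ACGGACGCTAACTCTGGCAGACAGGACAGTCTCGACTCGTGAGGTGTACTTCTTTAAGTG is CACTTAAAGAAGTACACCTCACGAGTCGAGACTGTCCTGTCTGCCAGAGTTAGCGTCCGT; then T→U.

5'-CACUUAAAGAAGUACACCUCACGAGUCGAGACUGUCCUGUCUGCCAGAGUUAGCGUCCGU-3'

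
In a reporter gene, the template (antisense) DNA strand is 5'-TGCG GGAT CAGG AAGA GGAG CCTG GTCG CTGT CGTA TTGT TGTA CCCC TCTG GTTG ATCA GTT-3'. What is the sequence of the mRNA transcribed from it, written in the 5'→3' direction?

The mRNA has the sequence of the coding strand (reverse complement of the template) with T→U. Reverse complement of TGCGGGATCAGGAAGAGGAGCCTGGTCGCTGTCGTATTGTTGTACCCCTCTGGTTGATCAGTT is AACTGATCAACCAGAGGGGTACAACAATACGACAGCGACCAGGCTCCTCTTCCTGATCCCGCA; then T→U.

5'-AACUGAUCAACCAGAGGGGUACAACAAUACGACAGCGACCAGGCUCCUCUUCCUGAUCCCGCA-3'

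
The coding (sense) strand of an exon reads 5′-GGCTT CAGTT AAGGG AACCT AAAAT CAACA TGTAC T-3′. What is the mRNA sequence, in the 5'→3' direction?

The mRNA is synthesized from the template strand, so it matches the coding strand with T replaced by U.

5'-GGCUUCAGUUAAGGGAACCUAAAAUCAACAUGUACU-3'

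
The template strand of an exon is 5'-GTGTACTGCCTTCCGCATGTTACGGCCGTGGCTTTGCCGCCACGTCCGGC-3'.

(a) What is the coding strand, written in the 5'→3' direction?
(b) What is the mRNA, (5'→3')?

(a) The coding strand is the reverse complement of the template: complement CACATGACGGAAGGCGTACAATGCCGGCACCGAAACGGCGGTGCAGGCCG, then reverse.
(b) mRNA has the coding-strand sequence with T→U.

(a) 5'-GCCGGACGTGGCGGCAAAGCCACGGCCGTAACATGCGGAAGGCAGTACAC-3'
(b) 5'-GCCGGACGUGGCGGCAAAGCCACGGCCGUAACAUGCGGAAGGCAGUACAC-3'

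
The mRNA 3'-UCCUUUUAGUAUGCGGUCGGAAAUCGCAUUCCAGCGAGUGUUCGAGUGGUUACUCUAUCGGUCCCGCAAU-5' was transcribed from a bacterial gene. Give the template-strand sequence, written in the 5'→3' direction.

5'-AGGAAAATCATACGCCAGCCTTTAGCGTAAGGTCGCTCACAAGCTCACCAATGAGATAGCCAGGGCGTTA-3'

Written 5'→3' the mRNA is UAACGCCCUGGCUAUCUCAUUGGUGAGCUUGUGAGCGACCUUACGCUAAAGGCUGGCGUAUGAUUUUCCU, so the coding DNA strand is TAACGCCCTGGCTATCTCATTGGTGAGCTTGTGAGCGACCTTACGCTAAAGGCTGGCGTATGATTTTCCT. The template is its reverse complement.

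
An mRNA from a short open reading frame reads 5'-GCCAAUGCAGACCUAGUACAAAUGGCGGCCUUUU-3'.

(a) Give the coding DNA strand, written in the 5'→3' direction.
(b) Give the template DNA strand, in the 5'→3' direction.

(a) The coding strand matches the mRNA with U→T.
(b) The template strand is the reverse complement of the coding strand.

(a) 5'-GCCAATGCAGACCTAGTACAAATGGCGGCCTTTT-3'
(b) 5'-AAAAGGCCGCCATTTGTACTAGGTCTGCATTGGC-3'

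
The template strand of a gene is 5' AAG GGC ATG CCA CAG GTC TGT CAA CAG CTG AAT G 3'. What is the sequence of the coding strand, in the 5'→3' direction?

5'-CATTCAGCTGTTGACAGACCTGTGGCATGCCCTT-3'

The coding strand is complementary and antiparallel to the template: take the complement (A↔T, G↔C) and reverse.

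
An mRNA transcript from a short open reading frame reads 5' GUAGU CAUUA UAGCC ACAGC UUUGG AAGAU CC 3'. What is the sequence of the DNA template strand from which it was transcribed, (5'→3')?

Replace U with T to get the coding DNA strand: GTAGTCATTATAGCCACAGCTTTGGAAGATCC. The template strand is its reverse complement (complement CATCAGTAATATCGGTGTCGAAACCTTCTAGG, then reverse).

5′-GGATCTTCCAAAGCTGTGGCTATAATGACTAC-3′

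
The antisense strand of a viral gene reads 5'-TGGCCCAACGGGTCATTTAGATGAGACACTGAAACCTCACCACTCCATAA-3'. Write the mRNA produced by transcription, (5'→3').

5'-UUAUGGAGUGGUGAGGUUUCAGUGUCUCAUCUAAAUGACCCGUUGGGCCA-3'

The mRNA has the sequence of the coding strand (reverse complement of the template) with T→U. Reverse complement of TGGCCCAACGGGTCATTTAGATGAGACACTGAAACCTCACCACTCCATAA is TTATGGAGTGGTGAGGTTTCAGTGTCTCATCTAAATGACCCGTTGGGCCA; then T→U.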